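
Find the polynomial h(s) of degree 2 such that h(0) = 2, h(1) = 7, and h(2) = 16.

h(s) = 2s^2 + 3s + 2

Write h(s) = as^2 + bs + c. Substituting each data point gives a linear system:
  c = 2
  a + b + c = 7
  4a + 2b + c = 16
Solving the system yields a = 2, b = 3, c = 2.
So h(s) = 2s² + 3s + 2.
Check: h(1) = 7. ✓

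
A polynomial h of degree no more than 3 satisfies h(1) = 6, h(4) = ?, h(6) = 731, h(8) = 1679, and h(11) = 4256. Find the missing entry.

231

The 4 known points determine the degree-3 polynomial uniquely.
Write h(x) = ax^3 + bx^2 + cx + d. Substituting each data point gives a linear system:
  a + b + c + d = 6
  216a + 36b + 6c + d = 731
  512a + 64b + 8c + d = 1679
  1331a + 121b + 11c + d = 4256
Solving the system yields a = 3, b = 2, c = 2, d = -1.
So h(x) = 3x³ + 2x² + 2x - 1.
Then h(4) = 231.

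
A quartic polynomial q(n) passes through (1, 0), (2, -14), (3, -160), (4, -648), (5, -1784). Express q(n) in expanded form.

q(n) = -4n^4 + 5n^3 + 4n^2 - n - 4

Write q(n) = an^4 + bn^3 + cn^2 + dn + e. Substituting each data point gives a linear system:
  a + b + c + d + e = 0
  16a + 8b + 4c + 2d + e = -14
  81a + 27b + 9c + 3d + e = -160
  256a + 64b + 16c + 4d + e = -648
  625a + 125b + 25c + 5d + e = -1784
Solving the system yields a = -4, b = 5, c = 4, d = -1, e = -4.
So q(n) = -4n^4 + 5n^3 + 4n^2 - n - 4.
Check: q(4) = -648. ✓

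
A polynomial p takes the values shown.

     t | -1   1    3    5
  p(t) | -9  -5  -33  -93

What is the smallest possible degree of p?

2

Forward differences of the values at t = -1, 1, 3, 5:
  p  : -9  -5  -33  -93
  Δ  : 4  -28  -60
  Δ^2: -32  -32
  Δ^3: 0
The second differences are constant (-32) and nonzero, while all higher differences vanish, so the minimal degree is 2.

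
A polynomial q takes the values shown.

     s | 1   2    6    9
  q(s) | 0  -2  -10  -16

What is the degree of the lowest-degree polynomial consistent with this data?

Divided differences on the nodes 1, 2, 6, 9:
  order 0: 0  -2  -10  -16
  order 1: -2  -2  -2
  order 2: 0  0
  order 3: 0
The order-1 divided differences are all -2 (nonzero) and every higher order vanishes, so the data lies on a polynomial of degree exactly 1.

1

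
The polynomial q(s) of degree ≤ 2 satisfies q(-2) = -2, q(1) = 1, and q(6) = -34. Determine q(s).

q(s) = -s^2 + 2

Write q(s) = as^2 + bs + c. Substituting each data point gives a linear system:
  4a - 2b + c = -2
  a + b + c = 1
  36a + 6b + c = -34
Solving the system yields a = -1, b = 0, c = 2.
So q(s) = -s^2 + 2.
Check: q(-2) = -2. ✓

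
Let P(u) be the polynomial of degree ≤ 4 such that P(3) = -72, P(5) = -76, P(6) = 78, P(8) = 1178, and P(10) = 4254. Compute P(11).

Write P(u) = au^4 + bu^3 + cu^2 + du + e. Substituting each data point gives a linear system:
  81a + 27b + 9c + 3d + e = -72
  625a + 125b + 25c + 5d + e = -76
  1296a + 216b + 36c + 6d + e = 78
  4096a + 512b + 64c + 8d + e = 1178
  10000a + 1000b + 100c + 10d + e = 4254
Solving the system yields a = 1, b = -6, c = 3, d = -4, e = -6.
So P(u) = u⁴ - 6u³ + 3u² - 4u - 6.
Then P(11) = 6968.

6968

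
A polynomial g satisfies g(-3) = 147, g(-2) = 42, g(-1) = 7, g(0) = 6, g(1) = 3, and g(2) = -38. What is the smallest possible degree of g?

Forward differences of the values at x = -3, -2, -1, 0, 1, 2:
  g  : 147  42  7  6  3  -38
  Δ  : -105  -35  -1  -3  -41
  Δ^2: 70  34  -2  -38
  Δ^3: -36  -36  -36
  Δ^4: 0  0
  Δ^5: 0
The third differences are constant (-36) and nonzero, while all higher differences vanish, so the minimal degree is 3.

3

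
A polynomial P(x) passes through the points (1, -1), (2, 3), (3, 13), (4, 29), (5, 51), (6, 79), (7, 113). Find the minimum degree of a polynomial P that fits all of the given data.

2

Forward differences of the values at x = 1, 2, 3, 4, 5, 6, 7:
  P  : -1  3  13  29  51  79  113
  Δ  : 4  10  16  22  28  34
  Δ^2: 6  6  6  6  6
  Δ^3: 0  0  0  0
  Δ^4: 0  0  0
  Δ^5: 0  0
  Δ^6: 0
The second differences are constant (6) and nonzero, while all higher differences vanish, so the minimal degree is 2.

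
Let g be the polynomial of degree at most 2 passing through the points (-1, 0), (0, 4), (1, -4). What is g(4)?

-100

Write g(s) = as^2 + bs + c. Substituting each data point gives a linear system:
  a - b + c = 0
  c = 4
  a + b + c = -4
Solving the system yields a = -6, b = -2, c = 4.
So g(s) = -6s² - 2s + 4.
Then g(4) = -100.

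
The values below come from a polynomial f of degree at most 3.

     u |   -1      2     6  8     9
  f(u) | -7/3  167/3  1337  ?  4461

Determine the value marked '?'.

9425/3

The 4 known points determine the degree-3 polynomial uniquely.
Write f(u) = au^3 + bu^2 + cu + d. Substituting each data point gives a linear system:
  -a + b - c + d = -7/3
  8a + 4b + 2c + d = 167/3
  216a + 36b + 6c + d = 1337
  729a + 81b + 9c + d = 4461
Solving the system yields a = 6, b = 1, c = 1/3, d = 3.
So f(u) = 6u³ + u² + (1/3)u + 3.
Then f(8) = 9425/3.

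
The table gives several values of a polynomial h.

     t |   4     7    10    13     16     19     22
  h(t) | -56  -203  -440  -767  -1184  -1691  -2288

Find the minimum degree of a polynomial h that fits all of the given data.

Forward differences of the values at t = 4, 7, 10, 13, 16, 19, 22:
  h  : -56  -203  -440  -767  -1184  -1691  -2288
  Δ  : -147  -237  -327  -417  -507  -597
  Δ^2: -90  -90  -90  -90  -90
  Δ^3: 0  0  0  0
  Δ^4: 0  0  0
  Δ^5: 0  0
  Δ^6: 0
The second differences are constant (-90) and nonzero, while all higher differences vanish, so the minimal degree is 2.

2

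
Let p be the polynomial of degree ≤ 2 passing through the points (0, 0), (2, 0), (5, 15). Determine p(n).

Using the Lagrange interpolation formula with nodes 0, 2, 5:
  L_0(n) = (n - 2)(n - 5) / 10
  L_1(n) = n(n - 5) / -6
  L_2(n) = n(n - 2) / 15
Then p(n) = 0·L_0(n) + 0·L_1(n) + 15·L_2(n).
Expanding and collecting terms gives p(n) = n^2 - 2n.
Check: p(2) = 0. ✓

p(n) = n^2 - 2n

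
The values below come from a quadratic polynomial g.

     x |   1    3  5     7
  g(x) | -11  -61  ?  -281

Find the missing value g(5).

-151

The 3 known points determine the degree-2 polynomial uniquely.
Write g(x) = ax^2 + bx + c. Substituting each data point gives a linear system:
  a + b + c = -11
  9a + 3b + c = -61
  49a + 7b + c = -281
Solving the system yields a = -5, b = -5, c = -1.
So g(x) = -5x² - 5x - 1.
Then g(5) = -151.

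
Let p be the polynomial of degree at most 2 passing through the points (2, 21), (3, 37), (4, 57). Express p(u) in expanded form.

p(u) = 2u^2 + 6u + 1

Using the Lagrange interpolation formula with nodes 2, 3, 4:
  L_0(u) = (u - 3)(u - 4) / 2
  L_1(u) = (u - 2)(u - 4) / -1
  L_2(u) = (u - 2)(u - 3) / 2
Then p(u) = 21·L_0(u) + 37·L_1(u) + 57·L_2(u).
Expanding and collecting terms gives p(u) = 2u² + 6u + 1.
Check: p(2) = 21. ✓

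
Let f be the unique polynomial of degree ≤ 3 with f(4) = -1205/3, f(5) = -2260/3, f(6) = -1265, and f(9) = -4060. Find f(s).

f(s) = -5s^3 - 5s^2 - (5/3)s + 5

Using the Lagrange interpolation formula with nodes 4, 5, 6, 9:
  L_0(s) = (s - 5)(s - 6)(s - 9) / -10
  L_1(s) = (s - 4)(s - 6)(s - 9) / 4
  L_2(s) = (s - 4)(s - 5)(s - 9) / -6
  L_3(s) = (s - 4)(s - 5)(s - 6) / 60
Then f(s) = -1205/3·L_0(s) - 2260/3·L_1(s) - 1265·L_2(s) - 4060·L_3(s).
Expanding and collecting terms gives f(s) = -5s^3 - 5s^2 - (5/3)s + 5.
Check: f(9) = -4060. ✓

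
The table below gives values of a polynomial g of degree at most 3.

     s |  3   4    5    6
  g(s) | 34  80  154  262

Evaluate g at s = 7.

Forward differences of the values at s = 3, 4, 5, 6:
  g  : 34  80  154  262
  Δ  : 46  74  108
  Δ^2: 28  34
  Δ^3: 6
The third differences are constant, confirming degree 3.
Interpolating (Newton forward form) and evaluating at s = 7 gives g(7) = 410.

410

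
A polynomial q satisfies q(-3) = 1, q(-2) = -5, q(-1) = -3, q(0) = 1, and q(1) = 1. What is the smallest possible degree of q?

Forward differences of the values at t = -3, -2, -1, 0, 1:
  q  : 1  -5  -3  1  1
  Δ  : -6  2  4  0
  Δ^2: 8  2  -4
  Δ^3: -6  -6
  Δ^4: 0
The third differences are constant (-6) and nonzero, while all higher differences vanish, so the minimal degree is 3.

3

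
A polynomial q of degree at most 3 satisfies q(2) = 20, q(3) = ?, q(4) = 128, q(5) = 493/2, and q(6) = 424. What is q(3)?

113/2

On equispaced nodes a degree-3 polynomial has vanishing fourth forward difference, so
  q(2) - 4·q(3) + 6·q(4) - 4·q(5) + q(6) = 0.
Substituting the known values and solving for q(3):
  -4·q(3) = -226
  q(3) = 113/2.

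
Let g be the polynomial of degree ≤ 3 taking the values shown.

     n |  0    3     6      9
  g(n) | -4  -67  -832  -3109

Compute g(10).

-4344

Forward differences of the values at n = 0, 3, 6, 9:
  g  : -4  -67  -832  -3109
  Δ  : -63  -765  -2277
  Δ^2: -702  -1512
  Δ^3: -810
The third differences are constant, confirming degree 3.
Interpolating (Newton forward form) and evaluating at n = 10 gives g(10) = -4344.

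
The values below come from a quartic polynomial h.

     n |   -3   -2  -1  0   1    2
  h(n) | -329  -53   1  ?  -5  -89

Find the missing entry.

The 5 known points determine the degree-4 polynomial uniquely.
Write h(n) = an^4 + bn^3 + cn^2 + dn + e. Substituting each data point gives a linear system:
  81a - 27b + 9c - 3d + e = -329
  16a - 8b + 4c - 2d + e = -53
  a - b + c - d + e = 1
  a + b + c + d + e = -5
  16a + 8b + 4c + 2d + e = -89
Solving the system yields a = -5, b = -2, c = 2, d = -1, e = 1.
So h(n) = -5n⁴ - 2n³ + 2n² - n + 1.
Then h(0) = 1.

1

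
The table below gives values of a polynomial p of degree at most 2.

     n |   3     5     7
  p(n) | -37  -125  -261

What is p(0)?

5

Forward differences of the values at n = 3, 5, 7:
  p  : -37  -125  -261
  Δ  : -88  -136
  Δ^2: -48
The second differences are constant, confirming degree 2.
Interpolating (Newton forward form) and evaluating at n = 0 gives p(0) = 5.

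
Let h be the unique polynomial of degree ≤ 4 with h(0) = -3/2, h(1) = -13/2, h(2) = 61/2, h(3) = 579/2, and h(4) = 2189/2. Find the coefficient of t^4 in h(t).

6

Write h(t) = at^4 + bt^3 + ct^2 + dt + e. Substituting each data point gives a linear system:
  e = -3/2
  a + b + c + d + e = -13/2
  16a + 8b + 4c + 2d + e = 61/2
  81a + 27b + 9c + 3d + e = 579/2
  256a + 64b + 16c + 4d + e = 2189/2
Solving the system yields a = 6, b = -6, c = -3, d = -2, e = -3/2.
So h(t) = 6t⁴ - 6t³ - 3t² - 2t - 3/2.
The leading coefficient is 6.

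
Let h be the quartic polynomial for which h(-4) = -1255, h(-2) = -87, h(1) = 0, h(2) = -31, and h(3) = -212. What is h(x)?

h(x) = -4x^4 + 4x^3 + x^2 - 2x + 1

Using the Lagrange interpolation formula with nodes -4, -2, 1, 2, 3:
  L_0(x) = (x + 2)(x - 1)(x - 2)(x - 3) / 420
  L_1(x) = (x + 4)(x - 1)(x - 2)(x - 3) / -120
  L_2(x) = (x + 4)(x + 2)(x - 2)(x - 3) / 30
  L_3(x) = (x + 4)(x + 2)(x - 1)(x - 3) / -24
  L_4(x) = (x + 4)(x + 2)(x - 1)(x - 2) / 70
Then h(x) = -1255·L_0(x) - 87·L_1(x) + 0·L_2(x) - 31·L_3(x) - 212·L_4(x).
Expanding and collecting terms gives h(x) = -4x^4 + 4x^3 + x^2 - 2x + 1.
Check: h(3) = -212. ✓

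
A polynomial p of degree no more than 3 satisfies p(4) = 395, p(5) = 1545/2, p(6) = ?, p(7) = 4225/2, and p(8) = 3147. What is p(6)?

1333

On equispaced nodes a degree-3 polynomial has vanishing fourth forward difference, so
  p(4) - 4·p(5) + 6·p(6) - 4·p(7) + p(8) = 0.
Substituting the known values and solving for p(6):
  6·p(6) = 7998
  p(6) = 1333.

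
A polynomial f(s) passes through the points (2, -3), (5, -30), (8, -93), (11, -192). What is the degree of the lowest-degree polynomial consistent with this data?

Forward differences of the values at s = 2, 5, 8, 11:
  f  : -3  -30  -93  -192
  Δ  : -27  -63  -99
  Δ^2: -36  -36
  Δ^3: 0
The second differences are constant (-36) and nonzero, while all higher differences vanish, so the minimal degree is 2.

2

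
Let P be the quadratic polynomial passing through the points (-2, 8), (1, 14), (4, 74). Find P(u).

Using the Lagrange interpolation formula with nodes -2, 1, 4:
  L_0(u) = (u - 1)(u - 4) / 18
  L_1(u) = (u + 2)(u - 4) / -9
  L_2(u) = (u + 2)(u - 1) / 18
Then P(u) = 8·L_0(u) + 14·L_1(u) + 74·L_2(u).
Expanding and collecting terms gives P(u) = 3u^2 + 5u + 6.
Check: P(4) = 74. ✓

P(u) = 3u^2 + 5u + 6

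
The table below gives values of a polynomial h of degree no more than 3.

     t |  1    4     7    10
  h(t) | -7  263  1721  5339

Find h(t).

h(t) = 6t^3 - 6t^2 - 6t - 1

Write h(t) = at^3 + bt^2 + ct + d. Substituting each data point gives a linear system:
  a + b + c + d = -7
  64a + 16b + 4c + d = 263
  343a + 49b + 7c + d = 1721
  1000a + 100b + 10c + d = 5339
Solving the system yields a = 6, b = -6, c = -6, d = -1.
So h(t) = 6t^3 - 6t^2 - 6t - 1.
Check: h(1) = -7. ✓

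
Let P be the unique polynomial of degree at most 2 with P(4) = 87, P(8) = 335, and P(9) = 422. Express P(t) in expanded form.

Write P(t) = at^2 + bt + c. Substituting each data point gives a linear system:
  16a + 4b + c = 87
  64a + 8b + c = 335
  81a + 9b + c = 422
Solving the system yields a = 5, b = 2, c = -1.
So P(t) = 5t^2 + 2t - 1.
Check: P(8) = 335. ✓

P(t) = 5t^2 + 2t - 1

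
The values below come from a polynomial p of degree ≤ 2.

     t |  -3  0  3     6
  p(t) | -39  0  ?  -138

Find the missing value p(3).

On equispaced nodes a degree-2 polynomial has vanishing third forward difference, so
  - p(-3) + 3·p(0) - 3·p(3) + p(6) = 0.
Substituting the known values and solving for p(3):
  -3·p(3) = 99
  p(3) = -33.

-33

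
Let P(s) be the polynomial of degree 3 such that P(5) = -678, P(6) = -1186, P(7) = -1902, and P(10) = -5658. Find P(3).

Using the Lagrange interpolation formula with nodes 5, 6, 7, 10:
  L_0(s) = (s - 6)(s - 7)(s - 10) / -10
  L_1(s) = (s - 5)(s - 7)(s - 10) / 4
  L_2(s) = (s - 5)(s - 6)(s - 10) / -6
  L_3(s) = (s - 5)(s - 6)(s - 7) / 60
Then P(s) = -678·L_0(s) - 1186·L_1(s) - 1902·L_2(s) - 5658·L_3(s).
Expanding and collecting terms gives P(s) = -6s^3 + 4s^2 - 6s + 2.
Evaluating at s = 3: P(3) = -142.

-142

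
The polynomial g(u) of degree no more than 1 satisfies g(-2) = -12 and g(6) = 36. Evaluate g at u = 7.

Using the Lagrange interpolation formula with nodes -2, 6:
  L_0(u) = (u - 6) / -8
  L_1(u) = (u + 2) / 8
Then g(u) = -12·L_0(u) + 36·L_1(u).
Expanding and collecting terms gives g(u) = 6u.
Evaluating at u = 7: g(7) = 42.

42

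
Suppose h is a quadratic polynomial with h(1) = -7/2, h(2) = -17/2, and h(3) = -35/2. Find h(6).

-137/2

Using the Lagrange interpolation formula with nodes 1, 2, 3:
  L_0(s) = (s - 2)(s - 3) / 2
  L_1(s) = (s - 1)(s - 3) / -1
  L_2(s) = (s - 1)(s - 2) / 2
Then h(s) = -7/2·L_0(s) - 17/2·L_1(s) - 35/2·L_2(s).
Expanding and collecting terms gives h(s) = -2s² + s - 5/2.
Evaluating at s = 6: h(6) = -137/2.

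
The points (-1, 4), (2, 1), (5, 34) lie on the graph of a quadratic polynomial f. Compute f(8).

Using the Lagrange interpolation formula with nodes -1, 2, 5:
  L_0(s) = (s - 2)(s - 5) / 18
  L_1(s) = (s + 1)(s - 5) / -9
  L_2(s) = (s + 1)(s - 2) / 18
Then f(s) = 4·L_0(s) + 1·L_1(s) + 34·L_2(s).
Expanding and collecting terms gives f(s) = 2s^2 - 3s - 1.
Evaluating at s = 8: f(8) = 103.

103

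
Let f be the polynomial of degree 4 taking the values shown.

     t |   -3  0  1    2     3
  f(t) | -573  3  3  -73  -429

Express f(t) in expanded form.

Using the Lagrange interpolation formula with nodes -3, 0, 1, 2, 3:
  L_0(t) = t(t - 1)(t - 2)(t - 3) / 360
  L_1(t) = (t + 3)(t - 1)(t - 2)(t - 3) / -18
  L_2(t) = (t + 3)t(t - 2)(t - 3) / 8
  L_3(t) = (t + 3)t(t - 1)(t - 3) / -10
  L_4(t) = (t + 3)t(t - 1)(t - 2) / 36
Then f(t) = -573·L_0(t) + 3·L_1(t) + 3·L_2(t) - 73·L_3(t) - 429·L_4(t).
Expanding and collecting terms gives f(t) = -6t⁴ + 2t³ - 2t² + 6t + 3.
Check: f(-3) = -573. ✓

f(t) = -6t^4 + 2t^3 - 2t^2 + 6t + 3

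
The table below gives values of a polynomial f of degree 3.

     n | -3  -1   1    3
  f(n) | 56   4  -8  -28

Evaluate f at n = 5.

Forward differences of the values at n = -3, -1, 1, 3:
  f  : 56  4  -8  -28
  Δ  : -52  -12  -20
  Δ^2: 40  -8
  Δ^3: -48
The third differences are constant, confirming degree 3.
Interpolating (Newton forward form) and evaluating at n = 5 gives f(5) = -104.

-104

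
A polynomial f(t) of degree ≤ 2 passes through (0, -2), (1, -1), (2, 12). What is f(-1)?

9

Write f(t) = at^2 + bt + c. Substituting each data point gives a linear system:
  c = -2
  a + b + c = -1
  4a + 2b + c = 12
Solving the system yields a = 6, b = -5, c = -2.
So f(t) = 6t^2 - 5t - 2.
Then f(-1) = 9.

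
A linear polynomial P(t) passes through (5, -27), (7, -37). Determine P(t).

Using the Lagrange interpolation formula with nodes 5, 7:
  L_0(t) = (t - 7) / -2
  L_1(t) = (t - 5) / 2
Then P(t) = -27·L_0(t) - 37·L_1(t).
Expanding and collecting terms gives P(t) = -5t - 2.
Check: P(7) = -37. ✓

P(t) = -5t - 2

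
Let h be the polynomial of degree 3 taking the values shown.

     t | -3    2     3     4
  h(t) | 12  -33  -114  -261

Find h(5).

Write h(t) = at^3 + bt^2 + ct + d. Substituting each data point gives a linear system:
  -27a + 9b - 3c + d = 12
  8a + 4b + 2c + d = -33
  27a + 9b + 3c + d = -114
  64a + 16b + 4c + d = -261
Solving the system yields a = -3, b = -6, c = 6, d = 3.
So h(t) = -3t^3 - 6t^2 + 6t + 3.
Then h(5) = -492.

-492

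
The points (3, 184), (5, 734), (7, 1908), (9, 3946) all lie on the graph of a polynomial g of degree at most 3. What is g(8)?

Forward differences of the values at n = 3, 5, 7, 9:
  g  : 184  734  1908  3946
  Δ  : 550  1174  2038
  Δ^2: 624  864
  Δ^3: 240
The third differences are constant, confirming degree 3.
Interpolating (Newton forward form) and evaluating at n = 8 gives g(8) = 2804.

2804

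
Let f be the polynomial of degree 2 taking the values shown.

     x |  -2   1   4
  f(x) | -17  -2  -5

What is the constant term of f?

-5

Write f(x) = ax^2 + bx + c. Substituting each data point gives a linear system:
  4a - 2b + c = -17
  a + b + c = -2
  16a + 4b + c = -5
Solving the system yields a = -1, b = 4, c = -5.
So f(x) = -x^2 + 4x - 5.
The constant term is -5.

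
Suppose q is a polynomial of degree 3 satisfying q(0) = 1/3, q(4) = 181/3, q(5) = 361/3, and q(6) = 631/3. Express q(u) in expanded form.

Write q(u) = au^3 + bu^2 + cu + d. Substituting each data point gives a linear system:
  d = 1/3
  64a + 16b + 4c + d = 181/3
  125a + 25b + 5c + d = 361/3
  216a + 36b + 6c + d = 631/3
Solving the system yields a = 1, b = 0, c = -1, d = 1/3.
So q(u) = u^3 - u + 1/3.
Check: q(4) = 181/3. ✓

q(u) = u^3 - u + 1/3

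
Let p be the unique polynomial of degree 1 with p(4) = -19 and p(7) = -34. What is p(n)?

Write p(n) = an + b. Substituting each data point gives a linear system:
  4a + b = -19
  7a + b = -34
Solving the system yields a = -5, b = 1.
So p(n) = -5n + 1.
Check: p(4) = -19. ✓

p(n) = -5n + 1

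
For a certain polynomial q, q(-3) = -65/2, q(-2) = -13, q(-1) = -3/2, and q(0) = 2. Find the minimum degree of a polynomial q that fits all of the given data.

Forward differences of the values at x = -3, -2, -1, 0:
  q  : -65/2  -13  -3/2  2
  Δ  : 39/2  23/2  7/2
  Δ^2: -8  -8
  Δ^3: 0
The second differences are constant (-8) and nonzero, while all higher differences vanish, so the minimal degree is 2.

2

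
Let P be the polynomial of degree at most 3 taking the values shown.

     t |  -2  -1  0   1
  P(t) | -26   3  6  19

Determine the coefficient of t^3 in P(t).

Write P(t) = at^3 + bt^2 + ct + d. Substituting each data point gives a linear system:
  -8a + 4b - 2c + d = -26
  -a + b - c + d = 3
  d = 6
  a + b + c + d = 19
Solving the system yields a = 6, b = 5, c = 2, d = 6.
So P(t) = 6t³ + 5t² + 2t + 6.
The leading coefficient is 6.

6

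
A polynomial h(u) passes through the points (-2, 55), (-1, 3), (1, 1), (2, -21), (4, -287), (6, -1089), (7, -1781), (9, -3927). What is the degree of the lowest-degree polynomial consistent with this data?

3

Divided differences on the nodes -2, -1, 1, 2, 4, 6, 7, 9:
  order 0: 55  3  1  -21  -287  -1089  -1781  -3927
  order 1: -52  -1  -22  -133  -401  -692  -1073
  order 2: 17  -7  -37  -67  -97  -127
  order 3: -6  -6  -6  -6  -6
  order 4: 0  0  0  0
  order 5: 0  0  0
  order 6: 0  0
  order 7: 0
The order-3 divided differences are all -6 (nonzero) and every higher order vanishes, so the data lies on a polynomial of degree exactly 3.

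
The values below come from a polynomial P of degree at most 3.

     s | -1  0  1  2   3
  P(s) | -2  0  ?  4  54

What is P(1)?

-6

On equispaced nodes a degree-3 polynomial has vanishing fourth forward difference, so
  P(-1) - 4·P(0) + 6·P(1) - 4·P(2) + P(3) = 0.
Substituting the known values and solving for P(1):
  6·P(1) = -36
  P(1) = -6.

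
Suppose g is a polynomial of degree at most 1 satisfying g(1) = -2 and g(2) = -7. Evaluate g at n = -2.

Using the Lagrange interpolation formula with nodes 1, 2:
  L_0(n) = (n - 2) / -1
  L_1(n) = (n - 1) / 1
Then g(n) = -2·L_0(n) - 7·L_1(n).
Expanding and collecting terms gives g(n) = -5n + 3.
Evaluating at n = -2: g(-2) = 13.

13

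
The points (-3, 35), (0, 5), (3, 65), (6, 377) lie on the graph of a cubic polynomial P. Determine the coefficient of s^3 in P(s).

Write P(s) = as^3 + bs^2 + cs + d. Substituting each data point gives a linear system:
  -27a + 9b - 3c + d = 35
  d = 5
  27a + 9b + 3c + d = 65
  216a + 36b + 6c + d = 377
Solving the system yields a = 1, b = 5, c = -4, d = 5.
So P(s) = s^3 + 5s^2 - 4s + 5.
The leading coefficient is 1.

1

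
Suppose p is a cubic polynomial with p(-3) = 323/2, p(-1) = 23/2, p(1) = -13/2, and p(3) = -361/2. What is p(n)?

Using the Lagrange interpolation formula with nodes -3, -1, 1, 3:
  L_0(n) = (n + 1)(n - 1)(n - 3) / -48
  L_1(n) = (n + 3)(n - 1)(n - 3) / 16
  L_2(n) = (n + 3)(n + 1)(n - 3) / -16
  L_3(n) = (n + 3)(n + 1)(n - 1) / 48
Then p(n) = 323/2·L_0(n) + 23/2·L_1(n) - 13/2·L_2(n) - 361/2·L_3(n).
Expanding and collecting terms gives p(n) = -6n³ - (3/2)n² - 3n + 4.
Check: p(1) = -13/2. ✓

p(n) = -6n^3 - (3/2)n^2 - 3n + 4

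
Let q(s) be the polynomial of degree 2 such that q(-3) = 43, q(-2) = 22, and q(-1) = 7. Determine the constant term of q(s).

Write q(s) = as^2 + bs + c. Substituting each data point gives a linear system:
  9a - 3b + c = 43
  4a - 2b + c = 22
  a - b + c = 7
Solving the system yields a = 3, b = -6, c = -2.
So q(s) = 3s^2 - 6s - 2.
The constant term is -2.

-2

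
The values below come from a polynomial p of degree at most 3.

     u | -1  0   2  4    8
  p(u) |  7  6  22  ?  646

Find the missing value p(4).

The 4 known points determine the degree-3 polynomial uniquely.
Write p(u) = au^3 + bu^2 + cu + d. Substituting each data point gives a linear system:
  -a + b - c + d = 7
  d = 6
  8a + 4b + 2c + d = 22
  512a + 64b + 8c + d = 646
Solving the system yields a = 1, b = 2, c = 0, d = 6.
So p(u) = u^3 + 2u^2 + 6.
Then p(4) = 102.

102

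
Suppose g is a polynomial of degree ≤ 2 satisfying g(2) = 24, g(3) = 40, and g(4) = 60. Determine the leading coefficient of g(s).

Write g(s) = as^2 + bs + c. Substituting each data point gives a linear system:
  4a + 2b + c = 24
  9a + 3b + c = 40
  16a + 4b + c = 60
Solving the system yields a = 2, b = 6, c = 4.
So g(s) = 2s^2 + 6s + 4.
The leading coefficient is 2.

2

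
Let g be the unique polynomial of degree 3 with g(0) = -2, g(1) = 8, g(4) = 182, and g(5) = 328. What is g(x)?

g(x) = 2x^3 + 2x^2 + 6x - 2

Using the Lagrange interpolation formula with nodes 0, 1, 4, 5:
  L_0(x) = (x - 1)(x - 4)(x - 5) / -20
  L_1(x) = x(x - 4)(x - 5) / 12
  L_2(x) = x(x - 1)(x - 5) / -12
  L_3(x) = x(x - 1)(x - 4) / 20
Then g(x) = -2·L_0(x) + 8·L_1(x) + 182·L_2(x) + 328·L_3(x).
Expanding and collecting terms gives g(x) = 2x³ + 2x² + 6x - 2.
Check: g(4) = 182. ✓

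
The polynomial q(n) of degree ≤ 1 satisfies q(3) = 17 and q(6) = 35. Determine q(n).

q(n) = 6n - 1

Using the Lagrange interpolation formula with nodes 3, 6:
  L_0(n) = (n - 6) / -3
  L_1(n) = (n - 3) / 3
Then q(n) = 17·L_0(n) + 35·L_1(n).
Expanding and collecting terms gives q(n) = 6n - 1.
Check: q(3) = 17. ✓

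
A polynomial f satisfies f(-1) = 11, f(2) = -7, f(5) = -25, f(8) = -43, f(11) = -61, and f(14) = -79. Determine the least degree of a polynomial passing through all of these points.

1

Forward differences of the values at x = -1, 2, 5, 8, 11, 14:
  f  : 11  -7  -25  -43  -61  -79
  Δ  : -18  -18  -18  -18  -18
  Δ^2: 0  0  0  0
  Δ^3: 0  0  0
  Δ^4: 0  0
  Δ^5: 0
The first differences are constant (-18) and nonzero, while all higher differences vanish, so the minimal degree is 1.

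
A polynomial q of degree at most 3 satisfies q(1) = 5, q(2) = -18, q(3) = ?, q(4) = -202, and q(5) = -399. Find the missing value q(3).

-81

The 4 known points determine the degree-3 polynomial uniquely.
Write q(u) = au^3 + bu^2 + cu + d. Substituting each data point gives a linear system:
  a + b + c + d = 5
  8a + 4b + 2c + d = -18
  64a + 16b + 4c + d = -202
  125a + 25b + 5c + d = -399
Solving the system yields a = -3, b = -2, c = 4, d = 6.
So q(u) = -3u^3 - 2u^2 + 4u + 6.
Then q(3) = -81.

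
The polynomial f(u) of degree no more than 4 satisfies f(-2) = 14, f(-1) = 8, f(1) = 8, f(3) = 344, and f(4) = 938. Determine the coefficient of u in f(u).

-6

Write f(u) = au^4 + bu^3 + cu^2 + du + e. Substituting each data point gives a linear system:
  16a - 8b + 4c - 2d + e = 14
  a - b + c - d + e = 8
  a + b + c + d + e = 8
  81a + 27b + 9c + 3d + e = 344
  256a + 64b + 16c + 4d + e = 938
Solving the system yields a = 2, b = 6, c = 4, d = -6, e = 2.
So f(u) = 2u^4 + 6u^3 + 4u^2 - 6u + 2.
The coefficient of u is -6.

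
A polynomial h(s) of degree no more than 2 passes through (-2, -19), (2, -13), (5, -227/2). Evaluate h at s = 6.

Using the Lagrange interpolation formula with nodes -2, 2, 5:
  L_0(s) = (s - 2)(s - 5) / 28
  L_1(s) = (s + 2)(s - 5) / -12
  L_2(s) = (s + 2)(s - 2) / 21
Then h(s) = -19·L_0(s) - 13·L_1(s) - 227/2·L_2(s).
Expanding and collecting terms gives h(s) = -5s^2 + (3/2)s + 4.
Evaluating at s = 6: h(6) = -167.

-167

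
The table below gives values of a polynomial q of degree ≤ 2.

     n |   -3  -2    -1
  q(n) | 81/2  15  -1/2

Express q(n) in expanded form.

Using the Lagrange interpolation formula with nodes -3, -2, -1:
  L_0(n) = (n + 2)(n + 1) / 2
  L_1(n) = (n + 3)(n + 1) / -1
  L_2(n) = (n + 3)(n + 2) / 2
Then q(n) = 81/2·L_0(n) + 15·L_1(n) - 1/2·L_2(n).
Expanding and collecting terms gives q(n) = 5n^2 - (1/2)n - 6.
Check: q(-3) = 81/2. ✓

q(n) = 5n^2 - (1/2)n - 6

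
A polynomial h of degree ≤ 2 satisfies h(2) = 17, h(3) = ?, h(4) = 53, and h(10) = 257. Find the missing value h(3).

33

The 3 known points determine the degree-2 polynomial uniquely.
Write h(n) = an^2 + bn + c. Substituting each data point gives a linear system:
  4a + 2b + c = 17
  16a + 4b + c = 53
  100a + 10b + c = 257
Solving the system yields a = 2, b = 6, c = -3.
So h(n) = 2n² + 6n - 3.
Then h(3) = 33.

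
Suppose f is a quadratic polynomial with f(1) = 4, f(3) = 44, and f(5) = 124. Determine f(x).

Using the Lagrange interpolation formula with nodes 1, 3, 5:
  L_0(x) = (x - 3)(x - 5) / 8
  L_1(x) = (x - 1)(x - 5) / -4
  L_2(x) = (x - 1)(x - 3) / 8
Then f(x) = 4·L_0(x) + 44·L_1(x) + 124·L_2(x).
Expanding and collecting terms gives f(x) = 5x² - 1.
Check: f(5) = 124. ✓

f(x) = 5x^2 - 1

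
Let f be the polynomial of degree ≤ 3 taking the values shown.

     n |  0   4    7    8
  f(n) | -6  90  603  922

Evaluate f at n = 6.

366

Using the Lagrange interpolation formula with nodes 0, 4, 7, 8:
  L_0(n) = (n - 4)(n - 7)(n - 8) / -224
  L_1(n) = n(n - 7)(n - 8) / 48
  L_2(n) = n(n - 4)(n - 8) / -21
  L_3(n) = n(n - 4)(n - 7) / 32
Then f(n) = -6·L_0(n) + 90·L_1(n) + 603·L_2(n) + 922·L_3(n).
Expanding and collecting terms gives f(n) = 2n^3 - n^2 - 4n - 6.
Evaluating at n = 6: f(6) = 366.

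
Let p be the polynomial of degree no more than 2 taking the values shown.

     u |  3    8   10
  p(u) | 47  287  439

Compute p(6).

167

Using the Lagrange interpolation formula with nodes 3, 8, 10:
  L_0(u) = (u - 8)(u - 10) / 35
  L_1(u) = (u - 3)(u - 10) / -10
  L_2(u) = (u - 3)(u - 8) / 14
Then p(u) = 47·L_0(u) + 287·L_1(u) + 439·L_2(u).
Expanding and collecting terms gives p(u) = 4u^2 + 4u - 1.
Evaluating at u = 6: p(6) = 167.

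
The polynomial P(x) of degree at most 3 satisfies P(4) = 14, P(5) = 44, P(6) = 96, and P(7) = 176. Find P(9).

Write P(x) = ax^3 + bx^2 + cx + d. Substituting each data point gives a linear system:
  64a + 16b + 4c + d = 14
  125a + 25b + 5c + d = 44
  216a + 36b + 6c + d = 96
  343a + 49b + 7c + d = 176
Solving the system yields a = 1, b = -4, c = 5, d = -6.
So P(x) = x³ - 4x² + 5x - 6.
Then P(9) = 444.

444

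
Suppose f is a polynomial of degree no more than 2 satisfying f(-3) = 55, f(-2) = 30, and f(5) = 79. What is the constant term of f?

Write f(u) = au^2 + bu + c. Substituting each data point gives a linear system:
  9a - 3b + c = 55
  4a - 2b + c = 30
  25a + 5b + c = 79
Solving the system yields a = 4, b = -5, c = 4.
So f(u) = 4u² - 5u + 4.
The constant term is 4.

4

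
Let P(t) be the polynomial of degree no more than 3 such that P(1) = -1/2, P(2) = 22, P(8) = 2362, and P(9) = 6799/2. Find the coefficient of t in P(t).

Write P(t) = at^3 + bt^2 + ct + d. Substituting each data point gives a linear system:
  a + b + c + d = -1/2
  8a + 4b + 2c + d = 22
  512a + 64b + 8c + d = 2362
  729a + 81b + 9c + d = 6799/2
Solving the system yields a = 5, b = -5/2, c = -5, d = 2.
So P(t) = 5t^3 - (5/2)t^2 - 5t + 2.
The coefficient of t is -5.

-5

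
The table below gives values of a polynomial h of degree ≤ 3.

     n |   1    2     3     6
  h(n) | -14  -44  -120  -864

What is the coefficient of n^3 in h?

-4

Write h(n) = an^3 + bn^2 + cn + d. Substituting each data point gives a linear system:
  a + b + c + d = -14
  8a + 4b + 2c + d = -44
  27a + 9b + 3c + d = -120
  216a + 36b + 6c + d = -864
Solving the system yields a = -4, b = 1, c = -5, d = -6.
So h(n) = -4n^3 + n^2 - 5n - 6.
The leading coefficient is -4.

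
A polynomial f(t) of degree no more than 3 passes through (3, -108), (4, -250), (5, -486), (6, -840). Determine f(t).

f(t) = -4t^3 + t^2 - t - 6

Using the Lagrange interpolation formula with nodes 3, 4, 5, 6:
  L_0(t) = (t - 4)(t - 5)(t - 6) / -6
  L_1(t) = (t - 3)(t - 5)(t - 6) / 2
  L_2(t) = (t - 3)(t - 4)(t - 6) / -2
  L_3(t) = (t - 3)(t - 4)(t - 5) / 6
Then f(t) = -108·L_0(t) - 250·L_1(t) - 486·L_2(t) - 840·L_3(t).
Expanding and collecting terms gives f(t) = -4t^3 + t^2 - t - 6.
Check: f(4) = -250. ✓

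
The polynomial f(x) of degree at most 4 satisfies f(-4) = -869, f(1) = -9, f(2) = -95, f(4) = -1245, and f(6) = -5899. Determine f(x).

Using the Lagrange interpolation formula with nodes -4, 1, 2, 4, 6:
  L_0(x) = (x - 1)(x - 2)(x - 4)(x - 6) / 2400
  L_1(x) = (x + 4)(x - 2)(x - 4)(x - 6) / -75
  L_2(x) = (x + 4)(x - 1)(x - 4)(x - 6) / 48
  L_3(x) = (x + 4)(x - 1)(x - 2)(x - 6) / -96
  L_4(x) = (x + 4)(x - 1)(x - 2)(x - 4) / 400
Then f(x) = -869·L_0(x) - 9·L_1(x) - 95·L_2(x) - 1245·L_3(x) - 5899·L_4(x).
Expanding and collecting terms gives f(x) = -4x^4 - 3x^3 - 2x^2 + x - 1.
Check: f(4) = -1245. ✓

f(x) = -4x^4 - 3x^3 - 2x^2 + x - 1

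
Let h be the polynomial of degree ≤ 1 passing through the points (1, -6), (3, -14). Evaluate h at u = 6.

-26

Using the Lagrange interpolation formula with nodes 1, 3:
  L_0(u) = (u - 3) / -2
  L_1(u) = (u - 1) / 2
Then h(u) = -6·L_0(u) - 14·L_1(u).
Expanding and collecting terms gives h(u) = -4u - 2.
Evaluating at u = 6: h(6) = -26.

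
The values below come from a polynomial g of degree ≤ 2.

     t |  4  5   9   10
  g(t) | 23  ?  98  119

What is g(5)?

The 3 known points determine the degree-2 polynomial uniquely.
Write g(t) = at^2 + bt + c. Substituting each data point gives a linear system:
  16a + 4b + c = 23
  81a + 9b + c = 98
  100a + 10b + c = 119
Solving the system yields a = 1, b = 2, c = -1.
So g(t) = t^2 + 2t - 1.
Then g(5) = 34.

34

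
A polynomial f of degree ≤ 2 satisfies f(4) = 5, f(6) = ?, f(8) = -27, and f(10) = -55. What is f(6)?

The 3 known points determine the degree-2 polynomial uniquely.
Write f(s) = as^2 + bs + c. Substituting each data point gives a linear system:
  16a + 4b + c = 5
  64a + 8b + c = -27
  100a + 10b + c = -55
Solving the system yields a = -1, b = 4, c = 5.
So f(s) = -s^2 + 4s + 5.
Then f(6) = -7.

-7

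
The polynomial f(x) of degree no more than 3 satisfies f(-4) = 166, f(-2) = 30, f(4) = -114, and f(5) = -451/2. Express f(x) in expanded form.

f(x) = -2x^3 + (3/2)x^2 - 3x + 2

Write f(x) = ax^3 + bx^2 + cx + d. Substituting each data point gives a linear system:
  -64a + 16b - 4c + d = 166
  -8a + 4b - 2c + d = 30
  64a + 16b + 4c + d = -114
  125a + 25b + 5c + d = -451/2
Solving the system yields a = -2, b = 3/2, c = -3, d = 2.
So f(x) = -2x³ + (3/2)x² - 3x + 2.
Check: f(-4) = 166. ✓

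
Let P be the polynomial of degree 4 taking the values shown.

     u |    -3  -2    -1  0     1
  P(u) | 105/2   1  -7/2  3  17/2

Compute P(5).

Using the Lagrange interpolation formula with nodes -3, -2, -1, 0, 1:
  L_0(u) = (u + 2)(u + 1)u(u - 1) / 24
  L_1(u) = (u + 3)(u + 1)u(u - 1) / -6
  L_2(u) = (u + 3)(u + 2)u(u - 1) / 4
  L_3(u) = (u + 3)(u + 2)(u + 1)(u - 1) / -6
  L_4(u) = (u + 3)(u + 2)(u + 1)u / 24
Then P(u) = 105/2·L_0(u) + 1·L_1(u) - 7/2·L_2(u) + 3·L_3(u) + 17/2·L_4(u).
Expanding and collecting terms gives P(u) = u^4 - (3/2)u^2 + 6u + 3.
Evaluating at u = 5: P(5) = 1241/2.

1241/2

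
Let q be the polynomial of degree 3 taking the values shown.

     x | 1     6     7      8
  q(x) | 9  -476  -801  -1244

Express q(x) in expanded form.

Write q(x) = ax^3 + bx^2 + cx + d. Substituting each data point gives a linear system:
  a + b + c + d = 9
  216a + 36b + 6c + d = -476
  343a + 49b + 7c + d = -801
  512a + 64b + 8c + d = -1244
Solving the system yields a = -3, b = 4, c = 4, d = 4.
So q(x) = -3x^3 + 4x^2 + 4x + 4.
Check: q(1) = 9. ✓

q(x) = -3x^3 + 4x^2 + 4x + 4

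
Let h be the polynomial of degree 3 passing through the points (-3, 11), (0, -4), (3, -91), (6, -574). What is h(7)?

-879

Forward differences of the values at u = -3, 0, 3, 6:
  h  : 11  -4  -91  -574
  Δ  : -15  -87  -483
  Δ^2: -72  -396
  Δ^3: -324
The third differences are constant, confirming degree 3.
Interpolating (Newton forward form) and evaluating at u = 7 gives h(7) = -879.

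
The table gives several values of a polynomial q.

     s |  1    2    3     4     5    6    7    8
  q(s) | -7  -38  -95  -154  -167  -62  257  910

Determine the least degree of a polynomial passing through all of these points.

Forward differences of the values at s = 1, 2, 3, 4, 5, 6, 7, 8:
  q  : -7  -38  -95  -154  -167  -62  257  910
  Δ  : -31  -57  -59  -13  105  319  653
  Δ^2: -26  -2  46  118  214  334
  Δ^3: 24  48  72  96  120
  Δ^4: 24  24  24  24
  Δ^5: 0  0  0
  Δ^6: 0  0
  Δ^7: 0
The fourth differences are constant (24) and nonzero, while all higher differences vanish, so the minimal degree is 4.

4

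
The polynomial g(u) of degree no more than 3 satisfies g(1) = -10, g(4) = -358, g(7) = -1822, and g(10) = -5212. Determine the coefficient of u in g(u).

Write g(u) = au^3 + bu^2 + cu + d. Substituting each data point gives a linear system:
  a + b + c + d = -10
  64a + 16b + 4c + d = -358
  343a + 49b + 7c + d = -1822
  1000a + 100b + 10c + d = -5212
Solving the system yields a = -5, b = -2, c = -1, d = -2.
So g(u) = -5u³ - 2u² - u - 2.
The coefficient of u is -1.

-1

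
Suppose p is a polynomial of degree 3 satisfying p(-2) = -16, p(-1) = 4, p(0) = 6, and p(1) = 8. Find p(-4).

-182

Write p(x) = ax^3 + bx^2 + cx + d. Substituting each data point gives a linear system:
  -8a + 4b - 2c + d = -16
  -a + b - c + d = 4
  d = 6
  a + b + c + d = 8
Solving the system yields a = 3, b = 0, c = -1, d = 6.
So p(x) = 3x^3 - x + 6.
Then p(-4) = -182.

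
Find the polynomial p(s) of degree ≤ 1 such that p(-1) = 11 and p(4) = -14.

Using the Lagrange interpolation formula with nodes -1, 4:
  L_0(s) = (s - 4) / -5
  L_1(s) = (s + 1) / 5
Then p(s) = 11·L_0(s) - 14·L_1(s).
Expanding and collecting terms gives p(s) = -5s + 6.
Check: p(-1) = 11. ✓

p(s) = -5s + 6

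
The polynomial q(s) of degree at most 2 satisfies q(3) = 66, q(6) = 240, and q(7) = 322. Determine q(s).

Write q(s) = as^2 + bs + c. Substituting each data point gives a linear system:
  9a + 3b + c = 66
  36a + 6b + c = 240
  49a + 7b + c = 322
Solving the system yields a = 6, b = 4, c = 0.
So q(s) = 6s^2 + 4s.
Check: q(7) = 322. ✓

q(s) = 6s^2 + 4s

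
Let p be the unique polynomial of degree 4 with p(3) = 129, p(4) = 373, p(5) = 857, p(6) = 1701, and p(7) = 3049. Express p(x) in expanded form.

Write p(x) = ax^4 + bx^3 + cx^2 + dx + e. Substituting each data point gives a linear system:
  81a + 27b + 9c + 3d + e = 129
  256a + 64b + 16c + 4d + e = 373
  625a + 125b + 25c + 5d + e = 857
  1296a + 216b + 36c + 6d + e = 1701
  2401a + 343b + 49c + 7d + e = 3049
Solving the system yields a = 1, b = 2, c = -1, d = 2, e = -3.
So p(x) = x^4 + 2x^3 - x^2 + 2x - 3.
Check: p(3) = 129. ✓

p(x) = x^4 + 2x^3 - x^2 + 2x - 3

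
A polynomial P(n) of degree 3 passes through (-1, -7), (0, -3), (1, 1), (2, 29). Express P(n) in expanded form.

P(n) = 4n^3 - 3

Using the Lagrange interpolation formula with nodes -1, 0, 1, 2:
  L_0(n) = n(n - 1)(n - 2) / -6
  L_1(n) = (n + 1)(n - 1)(n - 2) / 2
  L_2(n) = (n + 1)n(n - 2) / -2
  L_3(n) = (n + 1)n(n - 1) / 6
Then P(n) = -7·L_0(n) - 3·L_1(n) + 1·L_2(n) + 29·L_3(n).
Expanding and collecting terms gives P(n) = 4n³ - 3.
Check: P(0) = -3. ✓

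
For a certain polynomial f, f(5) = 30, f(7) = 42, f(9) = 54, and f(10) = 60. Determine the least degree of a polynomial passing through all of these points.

1

Divided differences on the nodes 5, 7, 9, 10:
  order 0: 30  42  54  60
  order 1: 6  6  6
  order 2: 0  0
  order 3: 0
The order-1 divided differences are all 6 (nonzero) and every higher order vanishes, so the data lies on a polynomial of degree exactly 1.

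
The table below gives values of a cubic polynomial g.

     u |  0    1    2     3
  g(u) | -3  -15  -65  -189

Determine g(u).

Write g(u) = au^3 + bu^2 + cu + d. Substituting each data point gives a linear system:
  d = -3
  a + b + c + d = -15
  8a + 4b + 2c + d = -65
  27a + 9b + 3c + d = -189
Solving the system yields a = -6, b = -1, c = -5, d = -3.
So g(u) = -6u³ - u² - 5u - 3.
Check: g(2) = -65. ✓

g(u) = -6u^3 - u^2 - 5u - 3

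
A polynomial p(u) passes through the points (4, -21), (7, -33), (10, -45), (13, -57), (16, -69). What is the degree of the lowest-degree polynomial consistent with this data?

Forward differences of the values at u = 4, 7, 10, 13, 16:
  p  : -21  -33  -45  -57  -69
  Δ  : -12  -12  -12  -12
  Δ^2: 0  0  0
  Δ^3: 0  0
  Δ^4: 0
The first differences are constant (-12) and nonzero, while all higher differences vanish, so the minimal degree is 1.

1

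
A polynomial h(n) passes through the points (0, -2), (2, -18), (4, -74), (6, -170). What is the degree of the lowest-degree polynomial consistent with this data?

Forward differences of the values at n = 0, 2, 4, 6:
  h  : -2  -18  -74  -170
  Δ  : -16  -56  -96
  Δ^2: -40  -40
  Δ^3: 0
The second differences are constant (-40) and nonzero, while all higher differences vanish, so the minimal degree is 2.

2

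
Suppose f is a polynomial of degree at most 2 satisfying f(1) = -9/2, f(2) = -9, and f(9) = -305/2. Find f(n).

f(n) = -2n^2 + (3/2)n - 4

Write f(n) = an^2 + bn + c. Substituting each data point gives a linear system:
  a + b + c = -9/2
  4a + 2b + c = -9
  81a + 9b + c = -305/2
Solving the system yields a = -2, b = 3/2, c = -4.
So f(n) = -2n^2 + (3/2)n - 4.
Check: f(2) = -9. ✓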